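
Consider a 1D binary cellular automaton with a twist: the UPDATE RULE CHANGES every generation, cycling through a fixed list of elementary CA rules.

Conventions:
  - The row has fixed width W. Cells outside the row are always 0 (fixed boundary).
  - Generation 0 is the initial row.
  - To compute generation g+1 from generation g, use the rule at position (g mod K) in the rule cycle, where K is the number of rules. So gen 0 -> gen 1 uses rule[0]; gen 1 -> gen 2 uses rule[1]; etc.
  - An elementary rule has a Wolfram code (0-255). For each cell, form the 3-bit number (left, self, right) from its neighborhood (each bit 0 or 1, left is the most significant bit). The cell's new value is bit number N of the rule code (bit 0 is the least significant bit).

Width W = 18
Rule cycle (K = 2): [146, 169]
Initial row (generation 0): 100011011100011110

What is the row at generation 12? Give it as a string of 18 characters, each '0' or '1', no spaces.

Answer: 000111101001110100

Derivation:
Gen 0: 100011011100011110
Gen 1 (rule 146): 010100001010101101
Gen 2 (rule 169): 001001100101011010
Gen 3 (rule 146): 010110011000000001
Gen 4 (rule 169): 001100010011111100
Gen 5 (rule 146): 010010101101111010
Gen 6 (rule 169): 000001011011110100
Gen 7 (rule 146): 000010000001100010
Gen 8 (rule 169): 111000111101001000
Gen 9 (rule 146): 010101011000110100
Gen 10 (rule 169): 001010110010101001
Gen 11 (rule 146): 010000001100000110
Gen 12 (rule 169): 000111101001110100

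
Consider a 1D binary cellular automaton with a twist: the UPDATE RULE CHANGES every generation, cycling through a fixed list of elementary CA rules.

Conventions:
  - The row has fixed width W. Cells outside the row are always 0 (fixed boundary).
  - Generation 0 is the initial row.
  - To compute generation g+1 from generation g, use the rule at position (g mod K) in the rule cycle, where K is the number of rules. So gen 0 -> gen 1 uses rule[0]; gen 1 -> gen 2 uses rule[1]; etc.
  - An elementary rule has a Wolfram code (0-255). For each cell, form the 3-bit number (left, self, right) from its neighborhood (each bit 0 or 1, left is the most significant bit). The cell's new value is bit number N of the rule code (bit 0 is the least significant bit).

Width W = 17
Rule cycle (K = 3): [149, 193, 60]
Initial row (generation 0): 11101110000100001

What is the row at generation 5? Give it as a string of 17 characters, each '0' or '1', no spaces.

Answer: 01010010000001001

Derivation:
Gen 0: 11101110000100001
Gen 1 (rule 149): 01000101110111101
Gen 2 (rule 193): 00010000110011100
Gen 3 (rule 60): 00011000101010010
Gen 4 (rule 149): 11000110101011011
Gen 5 (rule 193): 01010010000001001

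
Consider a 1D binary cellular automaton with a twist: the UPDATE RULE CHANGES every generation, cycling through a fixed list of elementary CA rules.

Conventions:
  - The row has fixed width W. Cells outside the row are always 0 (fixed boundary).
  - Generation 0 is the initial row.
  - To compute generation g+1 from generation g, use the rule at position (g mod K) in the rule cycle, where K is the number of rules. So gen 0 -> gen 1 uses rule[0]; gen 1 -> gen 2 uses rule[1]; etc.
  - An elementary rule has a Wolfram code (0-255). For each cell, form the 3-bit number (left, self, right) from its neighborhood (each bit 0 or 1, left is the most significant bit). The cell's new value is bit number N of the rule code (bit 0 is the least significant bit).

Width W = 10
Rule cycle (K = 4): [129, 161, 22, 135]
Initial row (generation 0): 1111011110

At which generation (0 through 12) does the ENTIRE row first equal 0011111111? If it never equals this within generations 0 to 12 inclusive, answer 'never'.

Answer: 11

Derivation:
Gen 0: 1111011110
Gen 1 (rule 129): 0110001100
Gen 2 (rule 161): 0000100001
Gen 3 (rule 22): 0001110011
Gen 4 (rule 135): 1110100100
Gen 5 (rule 129): 0100000001
Gen 6 (rule 161): 0001111100
Gen 7 (rule 22): 0010000010
Gen 8 (rule 135): 1110111110
Gen 9 (rule 129): 0100011100
Gen 10 (rule 161): 0001001001
Gen 11 (rule 22): 0011111111
Gen 12 (rule 135): 1101111110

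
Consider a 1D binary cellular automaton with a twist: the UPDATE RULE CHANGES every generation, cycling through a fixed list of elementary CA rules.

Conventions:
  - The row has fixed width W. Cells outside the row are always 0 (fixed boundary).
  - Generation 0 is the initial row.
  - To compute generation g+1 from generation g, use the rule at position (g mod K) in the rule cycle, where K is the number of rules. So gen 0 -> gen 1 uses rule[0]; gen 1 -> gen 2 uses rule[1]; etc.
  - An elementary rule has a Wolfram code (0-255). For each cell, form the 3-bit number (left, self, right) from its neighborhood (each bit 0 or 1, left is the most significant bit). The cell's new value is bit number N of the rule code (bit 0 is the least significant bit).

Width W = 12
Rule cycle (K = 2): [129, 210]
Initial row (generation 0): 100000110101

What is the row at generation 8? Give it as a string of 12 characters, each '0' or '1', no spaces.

Answer: 000101110000

Derivation:
Gen 0: 100000110101
Gen 1 (rule 129): 001110000000
Gen 2 (rule 210): 010111000000
Gen 3 (rule 129): 000010011111
Gen 4 (rule 210): 000101101111
Gen 5 (rule 129): 110000000110
Gen 6 (rule 210): 011000001011
Gen 7 (rule 129): 000011100000
Gen 8 (rule 210): 000101110000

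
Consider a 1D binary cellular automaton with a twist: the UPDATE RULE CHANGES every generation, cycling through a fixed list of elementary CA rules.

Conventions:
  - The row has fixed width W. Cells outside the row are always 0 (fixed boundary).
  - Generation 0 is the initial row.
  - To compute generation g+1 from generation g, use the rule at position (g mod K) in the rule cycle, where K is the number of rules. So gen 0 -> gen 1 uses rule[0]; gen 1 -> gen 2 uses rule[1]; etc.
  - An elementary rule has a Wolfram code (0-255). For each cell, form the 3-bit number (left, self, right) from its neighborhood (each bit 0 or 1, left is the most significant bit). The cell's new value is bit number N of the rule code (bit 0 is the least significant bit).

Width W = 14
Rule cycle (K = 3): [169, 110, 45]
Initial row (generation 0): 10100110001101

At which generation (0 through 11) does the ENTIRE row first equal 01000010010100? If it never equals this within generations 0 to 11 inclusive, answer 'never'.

Answer: 9

Derivation:
Gen 0: 10100110001101
Gen 1 (rule 169): 01000100101010
Gen 2 (rule 110): 11001101111110
Gen 3 (rule 45): 10001011000000
Gen 4 (rule 169): 00100110011111
Gen 5 (rule 110): 01101110110001
Gen 6 (rule 45): 01011001100101
Gen 7 (rule 169): 00110001000010
Gen 8 (rule 110): 01110011000110
Gen 9 (rule 45): 01000010010100
Gen 10 (rule 169): 00011000001001
Gen 11 (rule 110): 00111000011011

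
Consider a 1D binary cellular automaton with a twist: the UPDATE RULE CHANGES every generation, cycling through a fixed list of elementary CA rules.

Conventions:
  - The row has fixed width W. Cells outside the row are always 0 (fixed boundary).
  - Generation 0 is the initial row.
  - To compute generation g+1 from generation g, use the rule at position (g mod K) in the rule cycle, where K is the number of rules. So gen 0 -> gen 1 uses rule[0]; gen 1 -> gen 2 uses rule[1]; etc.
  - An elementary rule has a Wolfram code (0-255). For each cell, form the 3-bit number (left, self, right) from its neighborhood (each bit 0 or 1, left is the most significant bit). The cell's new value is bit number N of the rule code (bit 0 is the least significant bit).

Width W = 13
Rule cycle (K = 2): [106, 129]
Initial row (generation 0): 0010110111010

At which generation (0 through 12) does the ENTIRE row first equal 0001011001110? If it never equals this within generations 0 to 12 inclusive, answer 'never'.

Answer: never

Derivation:
Gen 0: 0010110111010
Gen 1 (rule 106): 0101111101100
Gen 2 (rule 129): 0000111000001
Gen 3 (rule 106): 0001101000010
Gen 4 (rule 129): 1100000011000
Gen 5 (rule 106): 1100000111000
Gen 6 (rule 129): 0001110010011
Gen 7 (rule 106): 0011010100111
Gen 8 (rule 129): 1000000000010
Gen 9 (rule 106): 0000000000100
Gen 10 (rule 129): 1111111110001
Gen 11 (rule 106): 1000000010010
Gen 12 (rule 129): 0011111000000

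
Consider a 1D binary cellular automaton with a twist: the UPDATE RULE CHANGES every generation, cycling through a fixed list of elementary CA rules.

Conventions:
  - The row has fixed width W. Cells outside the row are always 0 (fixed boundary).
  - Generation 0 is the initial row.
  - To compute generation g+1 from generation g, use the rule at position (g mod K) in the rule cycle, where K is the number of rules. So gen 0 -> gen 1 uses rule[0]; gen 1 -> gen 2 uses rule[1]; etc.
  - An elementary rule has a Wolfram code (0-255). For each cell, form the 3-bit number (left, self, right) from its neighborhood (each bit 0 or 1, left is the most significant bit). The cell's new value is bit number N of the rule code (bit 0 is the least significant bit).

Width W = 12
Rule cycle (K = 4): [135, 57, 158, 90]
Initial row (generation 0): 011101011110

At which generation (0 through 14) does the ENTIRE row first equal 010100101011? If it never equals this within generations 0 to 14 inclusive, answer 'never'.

Gen 0: 011101011110
Gen 1 (rule 135): 101001001100
Gen 2 (rule 57): 010100101011
Gen 3 (rule 158): 110111101010
Gen 4 (rule 90): 110100100001
Gen 5 (rule 135): 000101101111
Gen 6 (rule 57): 110011011000
Gen 7 (rule 158): 101110010100
Gen 8 (rule 90): 001011100010
Gen 9 (rule 135): 111001001110
Gen 10 (rule 57): 100100101001
Gen 11 (rule 158): 111111101111
Gen 12 (rule 90): 100000101001
Gen 13 (rule 135): 101111101011
Gen 14 (rule 57): 011000010110

Answer: 2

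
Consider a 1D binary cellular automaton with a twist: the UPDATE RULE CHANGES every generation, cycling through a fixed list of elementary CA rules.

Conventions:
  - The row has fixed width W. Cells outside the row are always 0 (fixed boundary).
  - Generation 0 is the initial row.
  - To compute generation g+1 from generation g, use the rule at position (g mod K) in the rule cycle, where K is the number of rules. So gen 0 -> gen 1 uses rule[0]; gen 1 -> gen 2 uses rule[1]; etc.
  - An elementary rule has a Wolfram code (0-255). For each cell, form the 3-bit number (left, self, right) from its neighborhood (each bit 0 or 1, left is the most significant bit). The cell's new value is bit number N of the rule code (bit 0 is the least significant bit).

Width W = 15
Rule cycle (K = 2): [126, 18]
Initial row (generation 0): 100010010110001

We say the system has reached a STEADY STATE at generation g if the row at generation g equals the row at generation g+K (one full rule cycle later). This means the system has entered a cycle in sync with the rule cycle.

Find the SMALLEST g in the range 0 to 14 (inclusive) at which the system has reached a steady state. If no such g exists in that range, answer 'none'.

Answer: 2

Derivation:
Gen 0: 100010010110001
Gen 1 (rule 126): 110111111111011
Gen 2 (rule 18): 000000000000000
Gen 3 (rule 126): 000000000000000
Gen 4 (rule 18): 000000000000000
Gen 5 (rule 126): 000000000000000
Gen 6 (rule 18): 000000000000000
Gen 7 (rule 126): 000000000000000
Gen 8 (rule 18): 000000000000000
Gen 9 (rule 126): 000000000000000
Gen 10 (rule 18): 000000000000000
Gen 11 (rule 126): 000000000000000
Gen 12 (rule 18): 000000000000000
Gen 13 (rule 126): 000000000000000
Gen 14 (rule 18): 000000000000000
Gen 15 (rule 126): 000000000000000
Gen 16 (rule 18): 000000000000000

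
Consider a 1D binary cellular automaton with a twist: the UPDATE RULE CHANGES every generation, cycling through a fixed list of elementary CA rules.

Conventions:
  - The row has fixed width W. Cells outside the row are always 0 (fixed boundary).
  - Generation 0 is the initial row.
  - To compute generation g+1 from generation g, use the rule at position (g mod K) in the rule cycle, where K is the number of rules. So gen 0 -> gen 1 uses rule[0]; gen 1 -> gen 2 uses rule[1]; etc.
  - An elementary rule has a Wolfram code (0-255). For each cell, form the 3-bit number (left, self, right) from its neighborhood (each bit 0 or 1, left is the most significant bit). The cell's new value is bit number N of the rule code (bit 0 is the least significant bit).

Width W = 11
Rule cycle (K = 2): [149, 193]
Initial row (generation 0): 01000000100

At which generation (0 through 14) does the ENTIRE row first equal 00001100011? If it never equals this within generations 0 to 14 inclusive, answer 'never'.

Gen 0: 01000000100
Gen 1 (rule 149): 01111110111
Gen 2 (rule 193): 00111110011
Gen 3 (rule 149): 10011101000
Gen 4 (rule 193): 00001100011
Gen 5 (rule 149): 11100011000
Gen 6 (rule 193): 01101001011
Gen 7 (rule 149): 00001101000
Gen 8 (rule 193): 11100100011
Gen 9 (rule 149): 01010111000
Gen 10 (rule 193): 00000011011
Gen 11 (rule 149): 11111000000
Gen 12 (rule 193): 01111011111
Gen 13 (rule 149): 00110001110
Gen 14 (rule 193): 10010100110

Answer: 4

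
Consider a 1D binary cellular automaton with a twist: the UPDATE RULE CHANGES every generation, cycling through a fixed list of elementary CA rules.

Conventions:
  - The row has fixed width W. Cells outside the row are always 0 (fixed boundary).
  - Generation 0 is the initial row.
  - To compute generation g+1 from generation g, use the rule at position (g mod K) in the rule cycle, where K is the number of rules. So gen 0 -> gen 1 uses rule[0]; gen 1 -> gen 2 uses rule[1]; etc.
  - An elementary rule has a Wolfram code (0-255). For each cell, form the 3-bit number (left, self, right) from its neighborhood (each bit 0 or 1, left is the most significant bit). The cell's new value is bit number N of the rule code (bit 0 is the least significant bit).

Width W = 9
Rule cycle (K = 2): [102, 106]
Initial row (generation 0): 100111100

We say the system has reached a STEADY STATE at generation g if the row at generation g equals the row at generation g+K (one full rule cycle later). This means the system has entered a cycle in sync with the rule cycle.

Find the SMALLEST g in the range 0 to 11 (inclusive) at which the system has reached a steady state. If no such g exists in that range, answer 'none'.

Answer: 8

Derivation:
Gen 0: 100111100
Gen 1 (rule 102): 101000100
Gen 2 (rule 106): 010001000
Gen 3 (rule 102): 110011000
Gen 4 (rule 106): 110111000
Gen 5 (rule 102): 011001000
Gen 6 (rule 106): 111010000
Gen 7 (rule 102): 001110000
Gen 8 (rule 106): 011010000
Gen 9 (rule 102): 101110000
Gen 10 (rule 106): 011010000
Gen 11 (rule 102): 101110000
Gen 12 (rule 106): 011010000
Gen 13 (rule 102): 101110000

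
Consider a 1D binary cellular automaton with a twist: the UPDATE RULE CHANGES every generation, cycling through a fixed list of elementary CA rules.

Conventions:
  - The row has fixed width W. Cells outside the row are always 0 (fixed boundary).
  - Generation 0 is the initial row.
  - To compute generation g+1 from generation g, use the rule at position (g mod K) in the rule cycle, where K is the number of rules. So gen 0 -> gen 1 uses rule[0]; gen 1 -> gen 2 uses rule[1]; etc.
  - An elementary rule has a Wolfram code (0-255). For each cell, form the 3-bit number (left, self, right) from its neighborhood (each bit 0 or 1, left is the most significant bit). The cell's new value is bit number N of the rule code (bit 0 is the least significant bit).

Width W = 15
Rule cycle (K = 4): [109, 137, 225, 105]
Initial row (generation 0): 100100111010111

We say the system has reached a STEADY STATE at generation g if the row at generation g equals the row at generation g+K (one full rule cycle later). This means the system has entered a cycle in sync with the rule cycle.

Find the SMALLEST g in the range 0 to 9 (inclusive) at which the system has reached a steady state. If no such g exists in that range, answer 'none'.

Answer: none

Derivation:
Gen 0: 100100111010111
Gen 1 (rule 109): 100100101111101
Gen 2 (rule 137): 000000001111000
Gen 3 (rule 225): 111111100111011
Gen 4 (rule 105): 100000100101111
Gen 5 (rule 109): 101110100111001
Gen 6 (rule 137): 001100000110000
Gen 7 (rule 225): 100101110010111
Gen 8 (rule 105): 000011010001101
Gen 9 (rule 109): 111011110101111
Gen 10 (rule 137): 110011100001110
Gen 11 (rule 225): 010001101100110
Gen 12 (rule 105): 000101111100110
Gen 13 (rule 109): 110111000100110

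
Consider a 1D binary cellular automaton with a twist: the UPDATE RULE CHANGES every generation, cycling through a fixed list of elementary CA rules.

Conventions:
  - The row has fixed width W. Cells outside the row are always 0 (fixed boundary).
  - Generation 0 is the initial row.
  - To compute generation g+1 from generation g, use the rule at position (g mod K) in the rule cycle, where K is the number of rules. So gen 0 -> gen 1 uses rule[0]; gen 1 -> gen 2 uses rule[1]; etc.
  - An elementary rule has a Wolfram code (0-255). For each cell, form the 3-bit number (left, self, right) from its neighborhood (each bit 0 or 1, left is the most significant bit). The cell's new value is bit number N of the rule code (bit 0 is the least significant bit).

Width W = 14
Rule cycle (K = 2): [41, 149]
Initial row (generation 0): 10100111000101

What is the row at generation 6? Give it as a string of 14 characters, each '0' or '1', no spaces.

Answer: 01101110011011

Derivation:
Gen 0: 10100111000101
Gen 1 (rule 41): 01000100010010
Gen 2 (rule 149): 01110111011011
Gen 3 (rule 41): 01001100110110
Gen 4 (rule 149): 01100010000001
Gen 5 (rule 41): 01001000111100
Gen 6 (rule 149): 01101110011011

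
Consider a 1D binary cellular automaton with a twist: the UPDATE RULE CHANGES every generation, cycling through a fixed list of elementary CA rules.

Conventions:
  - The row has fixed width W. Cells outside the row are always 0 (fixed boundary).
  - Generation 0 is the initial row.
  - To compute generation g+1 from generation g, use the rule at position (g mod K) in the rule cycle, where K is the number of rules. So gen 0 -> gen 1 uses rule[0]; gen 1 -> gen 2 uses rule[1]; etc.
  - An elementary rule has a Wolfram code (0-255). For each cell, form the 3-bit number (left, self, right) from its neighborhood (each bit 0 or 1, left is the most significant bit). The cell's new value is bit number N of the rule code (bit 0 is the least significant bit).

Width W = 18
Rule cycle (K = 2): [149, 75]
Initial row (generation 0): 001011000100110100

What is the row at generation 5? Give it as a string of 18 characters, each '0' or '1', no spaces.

Gen 0: 001011000100110100
Gen 1 (rule 149): 101000110110000111
Gen 2 (rule 75): 000011110110111101
Gen 3 (rule 149): 111001100000011001
Gen 4 (rule 75): 101011101111111010
Gen 5 (rule 149): 101001000111110011

Answer: 101001000111110011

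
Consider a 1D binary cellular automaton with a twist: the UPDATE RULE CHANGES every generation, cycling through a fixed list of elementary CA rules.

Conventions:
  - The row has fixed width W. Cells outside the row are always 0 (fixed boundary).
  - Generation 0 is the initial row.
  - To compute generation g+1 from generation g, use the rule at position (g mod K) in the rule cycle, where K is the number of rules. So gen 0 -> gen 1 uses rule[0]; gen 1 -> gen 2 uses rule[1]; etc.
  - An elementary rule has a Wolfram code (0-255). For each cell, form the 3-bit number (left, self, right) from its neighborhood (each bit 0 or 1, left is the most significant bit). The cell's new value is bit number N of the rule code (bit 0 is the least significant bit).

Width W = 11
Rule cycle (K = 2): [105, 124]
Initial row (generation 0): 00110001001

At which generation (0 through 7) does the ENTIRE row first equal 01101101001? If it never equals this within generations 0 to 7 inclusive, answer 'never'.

Gen 0: 00110001001
Gen 1 (rule 105): 10110100000
Gen 2 (rule 124): 11111110000
Gen 3 (rule 105): 10000010111
Gen 4 (rule 124): 11000011101
Gen 5 (rule 105): 11011010110
Gen 6 (rule 124): 11111111111
Gen 7 (rule 105): 10000000001

Answer: never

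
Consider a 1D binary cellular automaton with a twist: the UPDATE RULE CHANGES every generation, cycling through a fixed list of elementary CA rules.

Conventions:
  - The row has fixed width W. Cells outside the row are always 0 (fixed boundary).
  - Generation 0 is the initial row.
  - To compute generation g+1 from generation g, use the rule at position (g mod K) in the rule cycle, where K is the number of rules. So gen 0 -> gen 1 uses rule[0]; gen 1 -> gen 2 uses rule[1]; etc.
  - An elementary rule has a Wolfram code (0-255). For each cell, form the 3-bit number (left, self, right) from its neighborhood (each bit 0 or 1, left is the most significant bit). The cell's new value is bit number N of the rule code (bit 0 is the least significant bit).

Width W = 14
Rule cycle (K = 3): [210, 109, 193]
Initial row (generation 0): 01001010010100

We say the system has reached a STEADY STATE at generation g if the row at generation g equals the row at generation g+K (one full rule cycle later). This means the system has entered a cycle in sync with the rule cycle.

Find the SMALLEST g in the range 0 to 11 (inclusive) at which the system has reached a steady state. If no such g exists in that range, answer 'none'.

Answer: none

Derivation:
Gen 0: 01001010010100
Gen 1 (rule 210): 10110001100010
Gen 2 (rule 109): 11110101101010
Gen 3 (rule 193): 01110000100000
Gen 4 (rule 210): 10111001010000
Gen 5 (rule 109): 11101001110111
Gen 6 (rule 193): 01100000110011
Gen 7 (rule 210): 10110001011101
Gen 8 (rule 109): 11110101110111
Gen 9 (rule 193): 01110000110011
Gen 10 (rule 210): 10111001011101
Gen 11 (rule 109): 11101001110111
Gen 12 (rule 193): 01100000110011
Gen 13 (rule 210): 10110001011101
Gen 14 (rule 109): 11110101110111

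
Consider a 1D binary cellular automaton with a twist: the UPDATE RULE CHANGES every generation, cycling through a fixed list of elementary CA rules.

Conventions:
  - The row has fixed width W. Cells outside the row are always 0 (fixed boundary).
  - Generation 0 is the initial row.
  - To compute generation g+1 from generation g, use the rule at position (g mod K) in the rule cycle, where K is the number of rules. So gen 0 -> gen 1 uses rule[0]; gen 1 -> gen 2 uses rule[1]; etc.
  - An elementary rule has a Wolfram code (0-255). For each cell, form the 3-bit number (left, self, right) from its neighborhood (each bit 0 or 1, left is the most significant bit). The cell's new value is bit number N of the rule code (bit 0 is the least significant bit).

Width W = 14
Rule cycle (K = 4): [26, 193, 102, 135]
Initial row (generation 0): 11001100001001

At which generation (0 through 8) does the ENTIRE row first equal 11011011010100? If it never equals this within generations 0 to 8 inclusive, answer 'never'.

Answer: 8

Derivation:
Gen 0: 11001100001001
Gen 1 (rule 26): 10111010010110
Gen 2 (rule 193): 00011000000010
Gen 3 (rule 102): 00101000000110
Gen 4 (rule 135): 11101011111000
Gen 5 (rule 26): 10000010000100
Gen 6 (rule 193): 00111000110001
Gen 7 (rule 102): 01001001010011
Gen 8 (rule 135): 11011011010100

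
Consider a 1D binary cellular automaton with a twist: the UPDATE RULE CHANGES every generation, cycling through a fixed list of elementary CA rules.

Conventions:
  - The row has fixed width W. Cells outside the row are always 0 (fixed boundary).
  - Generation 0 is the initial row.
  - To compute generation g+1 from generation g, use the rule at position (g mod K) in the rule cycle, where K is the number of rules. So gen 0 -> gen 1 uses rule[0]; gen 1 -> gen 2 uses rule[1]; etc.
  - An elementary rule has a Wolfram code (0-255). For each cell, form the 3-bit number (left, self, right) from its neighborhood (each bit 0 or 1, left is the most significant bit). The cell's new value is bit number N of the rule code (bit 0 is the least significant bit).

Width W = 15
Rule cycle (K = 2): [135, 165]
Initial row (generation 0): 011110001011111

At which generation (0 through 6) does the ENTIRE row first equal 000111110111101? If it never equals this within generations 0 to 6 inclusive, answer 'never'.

Gen 0: 011110001011111
Gen 1 (rule 135): 101100111001110
Gen 2 (rule 165): 110000010000100
Gen 3 (rule 135): 000111110111101
Gen 4 (rule 165): 110011101011011
Gen 5 (rule 135): 000101001000000
Gen 6 (rule 165): 110111001011111

Answer: 3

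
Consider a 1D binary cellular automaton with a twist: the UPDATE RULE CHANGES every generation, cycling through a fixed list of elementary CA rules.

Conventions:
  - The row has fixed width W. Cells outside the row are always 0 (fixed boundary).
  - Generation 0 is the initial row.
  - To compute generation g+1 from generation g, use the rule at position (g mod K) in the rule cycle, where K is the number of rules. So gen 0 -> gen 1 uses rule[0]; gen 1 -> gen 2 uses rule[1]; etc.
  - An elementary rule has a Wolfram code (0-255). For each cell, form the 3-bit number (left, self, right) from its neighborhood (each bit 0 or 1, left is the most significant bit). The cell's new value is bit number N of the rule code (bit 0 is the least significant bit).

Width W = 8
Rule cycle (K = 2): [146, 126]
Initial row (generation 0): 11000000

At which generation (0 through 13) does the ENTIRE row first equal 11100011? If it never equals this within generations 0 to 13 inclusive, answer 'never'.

Gen 0: 11000000
Gen 1 (rule 146): 00100000
Gen 2 (rule 126): 01110000
Gen 3 (rule 146): 10101000
Gen 4 (rule 126): 11111100
Gen 5 (rule 146): 01111010
Gen 6 (rule 126): 11001111
Gen 7 (rule 146): 00110110
Gen 8 (rule 126): 01111111
Gen 9 (rule 146): 10111110
Gen 10 (rule 126): 11100011
Gen 11 (rule 146): 01010100
Gen 12 (rule 126): 11111110
Gen 13 (rule 146): 01111101

Answer: 10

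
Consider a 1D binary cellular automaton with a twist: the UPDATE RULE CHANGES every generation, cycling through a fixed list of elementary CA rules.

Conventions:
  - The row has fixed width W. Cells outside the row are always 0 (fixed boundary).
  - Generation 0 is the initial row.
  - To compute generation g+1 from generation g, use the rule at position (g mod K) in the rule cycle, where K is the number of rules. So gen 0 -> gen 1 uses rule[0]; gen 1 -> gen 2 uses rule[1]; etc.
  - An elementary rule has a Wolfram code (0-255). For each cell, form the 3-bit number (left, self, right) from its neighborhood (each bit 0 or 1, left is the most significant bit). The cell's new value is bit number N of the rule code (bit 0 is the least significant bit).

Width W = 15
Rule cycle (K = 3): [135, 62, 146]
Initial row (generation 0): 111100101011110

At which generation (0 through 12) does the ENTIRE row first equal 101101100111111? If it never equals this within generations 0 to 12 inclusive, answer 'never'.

Gen 0: 111100101011110
Gen 1 (rule 135): 011001101001100
Gen 2 (rule 62): 110111011111010
Gen 3 (rule 146): 000010001110001
Gen 4 (rule 135): 111110110100111
Gen 5 (rule 62): 100001101111100
Gen 6 (rule 146): 010010000111010
Gen 7 (rule 135): 110110111010010
Gen 8 (rule 62): 101101100111111
Gen 9 (rule 146): 000000011011110
Gen 10 (rule 135): 111111100001100
Gen 11 (rule 62): 100000010011010
Gen 12 (rule 146): 010000101100001

Answer: 8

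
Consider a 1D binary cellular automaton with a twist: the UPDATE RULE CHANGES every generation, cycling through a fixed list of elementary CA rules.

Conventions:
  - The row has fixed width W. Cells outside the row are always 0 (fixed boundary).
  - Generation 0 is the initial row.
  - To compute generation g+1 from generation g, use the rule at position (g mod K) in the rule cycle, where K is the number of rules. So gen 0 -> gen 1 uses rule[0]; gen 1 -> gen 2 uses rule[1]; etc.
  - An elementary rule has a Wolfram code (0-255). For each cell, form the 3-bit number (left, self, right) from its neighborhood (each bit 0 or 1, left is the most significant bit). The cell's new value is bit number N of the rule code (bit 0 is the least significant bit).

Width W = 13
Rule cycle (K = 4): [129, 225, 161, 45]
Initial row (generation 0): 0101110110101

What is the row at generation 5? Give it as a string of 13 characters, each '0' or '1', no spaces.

Answer: 0000000001111

Derivation:
Gen 0: 0101110110101
Gen 1 (rule 129): 0000100000000
Gen 2 (rule 225): 1110001111111
Gen 3 (rule 161): 0100100111110
Gen 4 (rule 45): 0100100100000
Gen 5 (rule 129): 0000000001111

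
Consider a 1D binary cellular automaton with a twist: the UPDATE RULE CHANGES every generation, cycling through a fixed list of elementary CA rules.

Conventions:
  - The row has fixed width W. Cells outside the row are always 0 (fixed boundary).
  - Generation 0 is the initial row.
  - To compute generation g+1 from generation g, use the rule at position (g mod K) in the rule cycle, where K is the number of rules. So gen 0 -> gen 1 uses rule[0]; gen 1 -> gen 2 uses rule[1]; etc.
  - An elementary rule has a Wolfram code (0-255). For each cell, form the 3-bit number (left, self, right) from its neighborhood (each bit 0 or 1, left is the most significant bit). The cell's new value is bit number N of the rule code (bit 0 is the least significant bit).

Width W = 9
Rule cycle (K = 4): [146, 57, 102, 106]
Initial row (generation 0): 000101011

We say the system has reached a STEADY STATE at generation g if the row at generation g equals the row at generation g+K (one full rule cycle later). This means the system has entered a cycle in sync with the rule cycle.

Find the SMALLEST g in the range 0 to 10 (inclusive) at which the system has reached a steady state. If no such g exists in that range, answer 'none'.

Answer: none

Derivation:
Gen 0: 000101011
Gen 1 (rule 146): 001000000
Gen 2 (rule 57): 100111111
Gen 3 (rule 102): 101000001
Gen 4 (rule 106): 010000010
Gen 5 (rule 146): 101000101
Gen 6 (rule 57): 010110010
Gen 7 (rule 102): 111010110
Gen 8 (rule 106): 101101110
Gen 9 (rule 146): 000000101
Gen 10 (rule 57): 111110010
Gen 11 (rule 102): 000010110
Gen 12 (rule 106): 000101110
Gen 13 (rule 146): 001000101
Gen 14 (rule 57): 100110010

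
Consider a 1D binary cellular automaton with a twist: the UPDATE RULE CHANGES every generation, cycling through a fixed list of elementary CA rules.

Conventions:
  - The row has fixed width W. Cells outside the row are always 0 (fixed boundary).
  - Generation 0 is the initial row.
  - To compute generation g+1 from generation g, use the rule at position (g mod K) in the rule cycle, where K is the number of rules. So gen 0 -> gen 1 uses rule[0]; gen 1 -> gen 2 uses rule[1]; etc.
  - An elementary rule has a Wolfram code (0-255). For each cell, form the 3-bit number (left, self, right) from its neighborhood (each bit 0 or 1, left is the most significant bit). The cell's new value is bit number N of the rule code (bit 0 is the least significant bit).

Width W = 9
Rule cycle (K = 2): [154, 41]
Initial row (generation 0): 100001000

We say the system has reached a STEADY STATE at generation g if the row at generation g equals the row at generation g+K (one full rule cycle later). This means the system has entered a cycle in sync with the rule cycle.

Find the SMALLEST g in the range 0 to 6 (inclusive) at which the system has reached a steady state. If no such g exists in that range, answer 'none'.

Gen 0: 100001000
Gen 1 (rule 154): 010010100
Gen 2 (rule 41): 000001001
Gen 3 (rule 154): 000010110
Gen 4 (rule 41): 111001100
Gen 5 (rule 154): 110111010
Gen 6 (rule 41): 101100100
Gen 7 (rule 154): 001011010
Gen 8 (rule 41): 100110100

Answer: none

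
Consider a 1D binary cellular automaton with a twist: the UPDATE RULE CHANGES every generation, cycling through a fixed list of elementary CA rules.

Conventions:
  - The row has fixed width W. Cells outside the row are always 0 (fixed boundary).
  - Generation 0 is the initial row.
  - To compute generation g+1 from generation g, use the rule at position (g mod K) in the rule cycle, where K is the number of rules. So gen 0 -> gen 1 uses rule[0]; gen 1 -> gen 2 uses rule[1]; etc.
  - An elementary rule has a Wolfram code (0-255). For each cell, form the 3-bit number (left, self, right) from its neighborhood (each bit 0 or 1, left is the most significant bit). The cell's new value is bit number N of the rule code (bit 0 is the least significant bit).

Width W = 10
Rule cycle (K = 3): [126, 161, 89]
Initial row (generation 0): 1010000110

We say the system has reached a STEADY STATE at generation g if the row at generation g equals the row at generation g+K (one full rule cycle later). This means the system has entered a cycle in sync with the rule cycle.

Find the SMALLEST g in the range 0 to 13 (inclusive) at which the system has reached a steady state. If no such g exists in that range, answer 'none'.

Gen 0: 1010000110
Gen 1 (rule 126): 1111001111
Gen 2 (rule 161): 0110000110
Gen 3 (rule 89): 0111110111
Gen 4 (rule 126): 1100011101
Gen 5 (rule 161): 0001001010
Gen 6 (rule 89): 1100100001
Gen 7 (rule 126): 1111110011
Gen 8 (rule 161): 0111100000
Gen 9 (rule 89): 0100111111
Gen 10 (rule 126): 1111100001
Gen 11 (rule 161): 0111001100
Gen 12 (rule 89): 0101101111
Gen 13 (rule 126): 1111111001
Gen 14 (rule 161): 0111110000
Gen 15 (rule 89): 0100011111
Gen 16 (rule 126): 1110110001

Answer: none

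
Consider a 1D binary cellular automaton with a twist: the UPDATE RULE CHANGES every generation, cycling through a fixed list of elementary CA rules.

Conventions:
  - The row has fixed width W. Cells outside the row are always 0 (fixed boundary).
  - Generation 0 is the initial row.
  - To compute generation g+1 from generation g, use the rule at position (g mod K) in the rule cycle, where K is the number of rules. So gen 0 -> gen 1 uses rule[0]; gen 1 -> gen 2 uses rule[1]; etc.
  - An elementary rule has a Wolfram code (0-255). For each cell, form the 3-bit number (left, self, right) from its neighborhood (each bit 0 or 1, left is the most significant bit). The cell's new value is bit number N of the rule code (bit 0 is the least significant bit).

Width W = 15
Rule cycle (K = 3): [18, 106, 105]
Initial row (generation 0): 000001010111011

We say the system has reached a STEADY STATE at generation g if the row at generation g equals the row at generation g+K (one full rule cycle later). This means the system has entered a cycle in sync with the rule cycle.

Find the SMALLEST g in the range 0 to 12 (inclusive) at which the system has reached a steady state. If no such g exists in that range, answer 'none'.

Answer: 11

Derivation:
Gen 0: 000001010111011
Gen 1 (rule 18): 000010000000000
Gen 2 (rule 106): 000100000000000
Gen 3 (rule 105): 110001111111111
Gen 4 (rule 18): 001010000000000
Gen 5 (rule 106): 010100000000000
Gen 6 (rule 105): 001001111111111
Gen 7 (rule 18): 010110000000000
Gen 8 (rule 106): 101110000000000
Gen 9 (rule 105): 011010111111111
Gen 10 (rule 18): 100000000000000
Gen 11 (rule 106): 000000000000000
Gen 12 (rule 105): 111111111111111
Gen 13 (rule 18): 000000000000000
Gen 14 (rule 106): 000000000000000
Gen 15 (rule 105): 111111111111111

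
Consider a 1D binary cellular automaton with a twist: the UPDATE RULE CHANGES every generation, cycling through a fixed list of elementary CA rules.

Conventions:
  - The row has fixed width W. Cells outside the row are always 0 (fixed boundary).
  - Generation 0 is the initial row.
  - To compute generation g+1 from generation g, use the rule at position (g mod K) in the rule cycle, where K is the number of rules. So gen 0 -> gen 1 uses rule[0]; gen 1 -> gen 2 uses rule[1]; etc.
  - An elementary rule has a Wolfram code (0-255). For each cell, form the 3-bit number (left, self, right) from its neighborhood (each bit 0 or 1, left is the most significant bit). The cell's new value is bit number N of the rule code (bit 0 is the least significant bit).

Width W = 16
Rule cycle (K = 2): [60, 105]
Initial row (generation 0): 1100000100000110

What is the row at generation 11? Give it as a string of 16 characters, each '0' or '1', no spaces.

Answer: 0000110011011100

Derivation:
Gen 0: 1100000100000110
Gen 1 (rule 60): 1010000110000101
Gen 2 (rule 105): 0100110110110010
Gen 3 (rule 60): 0110101101101011
Gen 4 (rule 105): 0111011111110111
Gen 5 (rule 60): 0100110000001100
Gen 6 (rule 105): 0000110111101101
Gen 7 (rule 60): 0000101100011011
Gen 8 (rule 105): 1110011101011111
Gen 9 (rule 60): 1001010011110000
Gen 10 (rule 105): 0000100010010111
Gen 11 (rule 60): 0000110011011100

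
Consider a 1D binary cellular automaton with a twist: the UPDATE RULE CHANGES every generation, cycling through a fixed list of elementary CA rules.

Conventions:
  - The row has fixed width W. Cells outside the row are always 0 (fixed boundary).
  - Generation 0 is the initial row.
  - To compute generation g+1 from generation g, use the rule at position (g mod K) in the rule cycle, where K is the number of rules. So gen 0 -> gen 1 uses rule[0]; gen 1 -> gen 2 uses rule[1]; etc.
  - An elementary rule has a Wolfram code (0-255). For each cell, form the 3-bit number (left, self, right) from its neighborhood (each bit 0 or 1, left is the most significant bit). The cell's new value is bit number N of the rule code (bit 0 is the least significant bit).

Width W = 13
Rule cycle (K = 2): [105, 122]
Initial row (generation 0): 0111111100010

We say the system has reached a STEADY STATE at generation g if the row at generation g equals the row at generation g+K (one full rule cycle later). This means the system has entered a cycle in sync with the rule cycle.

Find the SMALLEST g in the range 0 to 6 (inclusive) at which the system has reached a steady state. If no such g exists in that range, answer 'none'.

Gen 0: 0111111100010
Gen 1 (rule 105): 0100000101000
Gen 2 (rule 122): 1010001010100
Gen 3 (rule 105): 0100100101001
Gen 4 (rule 122): 1011011010110
Gen 5 (rule 105): 0111111101110
Gen 6 (rule 122): 1100000111011
Gen 7 (rule 105): 1101110101111
Gen 8 (rule 122): 1111011011001

Answer: none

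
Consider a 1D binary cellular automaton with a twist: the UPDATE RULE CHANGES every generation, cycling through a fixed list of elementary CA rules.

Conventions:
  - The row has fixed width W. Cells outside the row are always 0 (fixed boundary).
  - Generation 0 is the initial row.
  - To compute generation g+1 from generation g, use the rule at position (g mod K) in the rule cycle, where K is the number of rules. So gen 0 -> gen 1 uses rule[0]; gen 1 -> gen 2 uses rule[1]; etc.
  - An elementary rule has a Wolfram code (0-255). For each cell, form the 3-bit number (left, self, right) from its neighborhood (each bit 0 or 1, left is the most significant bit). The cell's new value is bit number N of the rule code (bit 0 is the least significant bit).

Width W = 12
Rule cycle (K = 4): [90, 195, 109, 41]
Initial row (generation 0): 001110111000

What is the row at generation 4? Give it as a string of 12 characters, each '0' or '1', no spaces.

Gen 0: 001110111000
Gen 1 (rule 90): 011010101100
Gen 2 (rule 195): 101000000101
Gen 3 (rule 109): 111011110111
Gen 4 (rule 41): 100110001100

Answer: 100110001100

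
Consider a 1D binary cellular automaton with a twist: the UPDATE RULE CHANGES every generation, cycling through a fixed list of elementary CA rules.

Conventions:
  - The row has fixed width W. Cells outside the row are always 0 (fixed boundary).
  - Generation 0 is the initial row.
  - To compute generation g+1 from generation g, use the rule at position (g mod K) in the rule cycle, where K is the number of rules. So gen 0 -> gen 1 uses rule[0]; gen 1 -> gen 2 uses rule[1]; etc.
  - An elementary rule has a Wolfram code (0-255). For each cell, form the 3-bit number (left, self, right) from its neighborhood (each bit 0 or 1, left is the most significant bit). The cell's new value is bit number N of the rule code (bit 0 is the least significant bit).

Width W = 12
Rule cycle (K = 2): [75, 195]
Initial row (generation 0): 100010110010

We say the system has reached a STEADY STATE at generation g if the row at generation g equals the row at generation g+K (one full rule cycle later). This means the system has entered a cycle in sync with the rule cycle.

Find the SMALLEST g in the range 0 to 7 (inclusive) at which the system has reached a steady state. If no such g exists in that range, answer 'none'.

Answer: none

Derivation:
Gen 0: 100010110010
Gen 1 (rule 75): 001100110100
Gen 2 (rule 195): 110101010001
Gen 3 (rule 75): 110000000110
Gen 4 (rule 195): 010111111010
Gen 5 (rule 75): 100100001000
Gen 6 (rule 195): 001001110011
Gen 7 (rule 75): 110011010111
Gen 8 (rule 195): 010101000011
Gen 9 (rule 75): 100000011111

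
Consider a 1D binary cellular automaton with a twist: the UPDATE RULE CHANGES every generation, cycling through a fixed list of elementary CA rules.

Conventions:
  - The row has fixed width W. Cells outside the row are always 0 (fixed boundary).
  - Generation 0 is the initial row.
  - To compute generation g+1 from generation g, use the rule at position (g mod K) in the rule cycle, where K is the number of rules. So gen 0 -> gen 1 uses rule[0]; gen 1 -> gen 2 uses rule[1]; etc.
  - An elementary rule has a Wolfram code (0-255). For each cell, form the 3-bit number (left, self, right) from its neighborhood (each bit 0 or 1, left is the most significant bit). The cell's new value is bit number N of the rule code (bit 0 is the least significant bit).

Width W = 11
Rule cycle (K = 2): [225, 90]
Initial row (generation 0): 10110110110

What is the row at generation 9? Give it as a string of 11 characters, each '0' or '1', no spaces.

Answer: 01011001011

Derivation:
Gen 0: 10110110110
Gen 1 (rule 225): 01011011010
Gen 2 (rule 90): 10011011001
Gen 3 (rule 225): 00001101000
Gen 4 (rule 90): 00011100100
Gen 5 (rule 225): 11001100001
Gen 6 (rule 90): 11111110010
Gen 7 (rule 225): 01111110000
Gen 8 (rule 90): 11000011000
Gen 9 (rule 225): 01011001011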